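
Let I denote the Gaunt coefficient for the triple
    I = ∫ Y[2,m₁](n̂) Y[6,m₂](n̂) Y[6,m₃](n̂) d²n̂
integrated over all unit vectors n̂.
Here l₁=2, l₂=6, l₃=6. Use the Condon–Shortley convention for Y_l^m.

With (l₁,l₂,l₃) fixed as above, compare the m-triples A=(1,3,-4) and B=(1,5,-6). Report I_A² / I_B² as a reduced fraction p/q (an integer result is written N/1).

245/242

l's match ⇒ only the (l;m) 3-j factors differ between A and B.
A: triangle coeff Δ(2,6,6) = 1/90090; Σ_t [0,1]: t=0:+1/725760 t=1:−1/161280 = -1/207360; (3j)²=7/286 [(2 6 6; 1 3 -4)], sign=-1
B: triangle coeff Δ(2,6,6) = 1/90090; Σ_t [1,1]: t=1:−1/7257600 = -1/7257600; (3j)²=11/455 [(2 6 6; 1 5 -6)], sign=-1
I_A²/I_B² = (7/286)/(11/455) = 245/242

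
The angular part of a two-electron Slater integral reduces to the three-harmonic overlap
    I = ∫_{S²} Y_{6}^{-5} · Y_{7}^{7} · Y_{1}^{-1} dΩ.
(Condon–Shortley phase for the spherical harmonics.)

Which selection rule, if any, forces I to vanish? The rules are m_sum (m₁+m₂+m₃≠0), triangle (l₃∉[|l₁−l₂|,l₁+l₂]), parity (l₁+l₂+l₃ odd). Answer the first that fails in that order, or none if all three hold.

m₁+m₂+m₃ = -5 + 7 − 1 = 1  ✗
triangle: |6−7|=1 ≤ l₃=1 ≤ 6+7=13
parity: l₁+l₂+l₃ = 14 is even

m_sum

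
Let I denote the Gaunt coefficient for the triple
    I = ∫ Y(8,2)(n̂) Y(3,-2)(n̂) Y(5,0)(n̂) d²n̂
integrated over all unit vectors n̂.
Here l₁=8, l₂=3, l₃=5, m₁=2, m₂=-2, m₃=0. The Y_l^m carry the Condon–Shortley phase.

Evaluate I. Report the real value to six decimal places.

Checks pass: Σm=0; 16 even; l₃=5∈[5,11].
(2·8+1)(2·3+1)(2·5+1) = 1309
Δ: 6! 10! 0! / 17! → 1/136136
sum: t=3:−1/518400 = -1/518400
3j²(8 3 5; 0 0 0) = Δ·Π!·Σ² = 56/2431  (sign +1)
sum: t=1:−1/1728000 = -1/1728000
3j²(8 3 5; 2 -2 0) = Δ·Π!·Σ² = 27/2431  (sign +1)
combine: 4πI² = 1309·56/2431·27/2431 = 10584/31603
take √, sign +1: I = 0.16325099

0.163251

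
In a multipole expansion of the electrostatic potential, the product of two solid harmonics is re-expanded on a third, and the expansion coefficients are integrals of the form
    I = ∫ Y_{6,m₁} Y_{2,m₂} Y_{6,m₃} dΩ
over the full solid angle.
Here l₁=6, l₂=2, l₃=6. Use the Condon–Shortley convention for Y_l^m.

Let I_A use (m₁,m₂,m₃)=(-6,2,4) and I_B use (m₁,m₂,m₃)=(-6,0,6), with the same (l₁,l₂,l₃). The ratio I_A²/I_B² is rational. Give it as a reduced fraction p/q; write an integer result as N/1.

1/11

Shared (l₁,l₂,l₃)=(6,2,6): N and (l;000)² cancel in I_A²/I_B².
A: Δ = 2!·10!·2!/15! = 1/90090; Racah Σ t=2..2: t=2:+1/14515200 = 1/14515200; ⇒ 3j(6 2 6; -6 2 4)² = 2/455, sgn +1
B: Δ = 2!·10!·2!/15! = 1/90090; Racah Σ t=2..2: t=2:+1/14515200 = 1/14515200; ⇒ 3j(6 2 6; -6 0 6)² = 22/455, sgn +1
I_A²/I_B² = (2/455)/(22/455) = 1/11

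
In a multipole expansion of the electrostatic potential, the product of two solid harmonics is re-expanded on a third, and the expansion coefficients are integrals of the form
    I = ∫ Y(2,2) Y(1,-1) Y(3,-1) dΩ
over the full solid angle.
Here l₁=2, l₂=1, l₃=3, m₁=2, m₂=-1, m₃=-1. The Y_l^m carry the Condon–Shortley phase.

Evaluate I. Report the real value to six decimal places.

-0.082589

Checks pass: Σm=0; 6 even; l₃=3∈[1,3].
(2·2+1)(2·1+1)(2·3+1) = 105
Δ: 0! 4! 2! / 7! → 1/105
sum: t=0:+1/4 = 1/4
3j²(2 1 3; 0 0 0) = Δ·Π!·Σ² = 3/35  (sign -1)
sum: t=0:+1/48 = 1/48
3j²(2 1 3; 2 -1 -1) = Δ·Π!·Σ² = 1/105  (sign +1)
combine: 4πI² = 105·3/35·1/105 = 3/35
take √, sign -1: I = -0.08258890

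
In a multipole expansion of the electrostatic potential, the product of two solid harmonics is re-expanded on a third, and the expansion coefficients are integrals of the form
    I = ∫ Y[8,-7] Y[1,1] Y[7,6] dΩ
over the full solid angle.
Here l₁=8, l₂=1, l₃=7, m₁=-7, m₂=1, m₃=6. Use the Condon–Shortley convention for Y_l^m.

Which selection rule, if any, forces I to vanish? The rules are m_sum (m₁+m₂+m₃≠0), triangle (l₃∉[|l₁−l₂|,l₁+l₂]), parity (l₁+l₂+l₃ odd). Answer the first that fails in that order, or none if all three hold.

none

Σmᵢ = 0  ✓
l₃∈[|l₁−l₂|,l₁+l₂]=[7,9], have l₃=7  ✓
Σlᵢ = 16 ⇒ even  ✓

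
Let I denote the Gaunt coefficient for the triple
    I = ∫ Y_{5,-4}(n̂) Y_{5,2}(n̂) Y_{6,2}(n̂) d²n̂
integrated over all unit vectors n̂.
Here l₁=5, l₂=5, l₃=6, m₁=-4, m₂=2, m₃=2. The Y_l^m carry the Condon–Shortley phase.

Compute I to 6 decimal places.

0.108910

Rules hold: Σm=0, L=16 even, 0≤6≤10.
N = 11·11·13 = 1573
Δ = 4!·6!·6!/17! = 1/28588560
Racah Σ t=0..4: t=0:+1/345600 t=1:−1/13824 t=2:+1/5184 t=3:−1/13824 t=4:+1/345600 = 7/129600
⇒ 3j(5 5 6; 0 0 0)² = 80/7293, sgn +1
Racah Σ t=3..4: t=3:−1/207360 t=4:+1/103680 = 1/207360
⇒ 3j(5 5 6; -4 2 2)² = 21/2431, sgn +1
4πI² = N·(3j₀)²·(3jₘ)² = 560/3757
I = +1·√(0.149055/4π) = 0.10891018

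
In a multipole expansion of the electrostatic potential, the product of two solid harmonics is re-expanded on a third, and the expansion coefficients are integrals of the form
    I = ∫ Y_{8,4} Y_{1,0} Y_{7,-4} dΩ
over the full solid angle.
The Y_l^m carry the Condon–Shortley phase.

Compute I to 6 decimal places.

m-sum 0 ✓  L=16 even ✓  7≤7≤9 ✓
Π(2lᵢ+1) = 17×3×15 = 765
triangle coeff Δ(8,1,7) = 1/2040
Σ_t [1,1]: t=1:−1/25401600 = -1/25401600
(3j)²=8/255 [(8 1 7; 0 0 0)], sign=+1
Σ_t [1,1]: t=1:−1/239500800 = -1/239500800
(3j)²=2/85 [(8 1 7; 4 0 -4)], sign=+1
⇒ 4πI² = 48/85
I = (+1)√(48/85/(4π)) = 0.21198553

0.211986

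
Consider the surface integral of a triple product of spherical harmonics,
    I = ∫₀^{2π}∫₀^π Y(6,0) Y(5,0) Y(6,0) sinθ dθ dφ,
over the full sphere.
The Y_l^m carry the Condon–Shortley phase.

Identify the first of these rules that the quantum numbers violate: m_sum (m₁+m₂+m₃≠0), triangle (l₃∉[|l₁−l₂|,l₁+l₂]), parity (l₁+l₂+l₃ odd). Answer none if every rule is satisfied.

parity

Σmᵢ = 0  ✓
l₃∈[|l₁−l₂|,l₁+l₂]=[1,11], have l₃=6  ✓
Σlᵢ = 17 ⇒ odd  ✗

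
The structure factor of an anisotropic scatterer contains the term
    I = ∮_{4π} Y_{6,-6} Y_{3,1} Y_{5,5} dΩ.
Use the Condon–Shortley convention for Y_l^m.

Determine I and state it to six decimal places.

-0.207001

m-sum 0 ✓  L=14 even ✓  3≤5≤9 ✓
Π(2lᵢ+1) = 13×7×11 = 1001
triangle coeff Δ(6,3,5) = 1/675675
Σ_t [1,3]: t=1:−1/8640 t=2:+1/2304 t=3:−1/8640 = 7/34560
(3j)²=7/429 [(6 3 5; 0 0 0)], sign=-1
Σ_t [4,4]: t=4:+1/1935360 = 1/1935360
(3j)²=3/91 [(6 3 5; -6 1 5)], sign=+1
⇒ 4πI² = 7/13
I = (-1)√(7/13/(4π)) = -0.20700098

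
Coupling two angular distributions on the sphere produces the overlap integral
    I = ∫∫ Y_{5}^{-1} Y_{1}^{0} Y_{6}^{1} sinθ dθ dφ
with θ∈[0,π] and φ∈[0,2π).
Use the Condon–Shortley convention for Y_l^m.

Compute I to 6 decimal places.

Checks pass: Σm=0; 12 even; l₃=6∈[4,6].
(2·5+1)(2·1+1)(2·6+1) = 429
Δ: 0! 10! 2! / 13! → 1/858
sum: t=0:+1/14400 = 1/14400
3j²(5 1 6; 0 0 0) = Δ·Π!·Σ² = 6/143  (sign +1)
sum: t=0:+1/17280 = 1/17280
3j²(5 1 6; -1 0 1) = Δ·Π!·Σ² = 35/858  (sign -1)
combine: 4πI² = 429·6/143·35/858 = 105/143
take √, sign -1: I = -0.24172507

-0.241725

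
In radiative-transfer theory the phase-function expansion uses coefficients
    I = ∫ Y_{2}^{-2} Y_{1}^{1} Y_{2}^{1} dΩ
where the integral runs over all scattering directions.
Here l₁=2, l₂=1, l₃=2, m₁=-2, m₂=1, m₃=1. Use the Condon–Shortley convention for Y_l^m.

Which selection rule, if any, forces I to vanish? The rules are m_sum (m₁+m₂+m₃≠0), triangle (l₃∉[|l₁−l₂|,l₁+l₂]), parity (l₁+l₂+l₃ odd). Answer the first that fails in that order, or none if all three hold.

Σmᵢ = 0  ✓
l₃∈[|l₁−l₂|,l₁+l₂]=[1,3], have l₃=2  ✓
Σlᵢ = 5 ⇒ odd  ✗

parity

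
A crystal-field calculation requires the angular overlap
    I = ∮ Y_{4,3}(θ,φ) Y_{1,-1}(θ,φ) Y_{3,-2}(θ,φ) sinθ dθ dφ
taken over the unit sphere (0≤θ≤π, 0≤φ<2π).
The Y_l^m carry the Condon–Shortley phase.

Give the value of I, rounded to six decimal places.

Rules hold: Σm=0, L=8 even, 3≤3≤5.
N = 9·3·7 = 189
Δ = 2!·6!·0!/9! = 1/252
Racah Σ t=1..1: t=1:−1/36 = -1/36
⇒ 3j(4 1 3; 0 0 0)² = 4/63, sgn +1
Racah Σ t=0..0: t=0:+1/240 = 1/240
⇒ 3j(4 1 3; 3 -1 -2)² = 1/12, sgn -1
4πI² = N·(3j₀)²·(3jₘ)² = 1/1
I = -1·√(1/4π) = -0.28209479

-0.282095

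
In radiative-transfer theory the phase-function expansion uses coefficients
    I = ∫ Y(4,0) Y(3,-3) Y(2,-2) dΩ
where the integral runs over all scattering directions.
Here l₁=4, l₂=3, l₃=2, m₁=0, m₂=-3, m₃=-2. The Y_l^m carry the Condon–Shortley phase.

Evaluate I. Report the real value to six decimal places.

Σmᵢ = -5 ≠ 0, so the φ-integral vanishes; I = 0

0.000000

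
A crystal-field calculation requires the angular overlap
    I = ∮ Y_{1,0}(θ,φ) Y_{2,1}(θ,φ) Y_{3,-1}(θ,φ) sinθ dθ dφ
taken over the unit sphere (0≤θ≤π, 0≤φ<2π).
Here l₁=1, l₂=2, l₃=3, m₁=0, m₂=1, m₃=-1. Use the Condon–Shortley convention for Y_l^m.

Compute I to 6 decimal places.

Checks pass: Σm=0; 6 even; l₃=3∈[1,3].
(2·1+1)(2·2+1)(2·3+1) = 105
Δ: 0! 2! 4! / 7! → 1/105
sum: t=0:+1/4 = 1/4
3j²(1 2 3; 0 0 0) = Δ·Π!·Σ² = 3/35  (sign -1)
sum: t=0:+1/6 = 1/6
3j²(1 2 3; 0 1 -1) = Δ·Π!·Σ² = 8/105  (sign +1)
combine: 4πI² = 105·3/35·8/105 = 24/35
take √, sign -1: I = -0.23359668

-0.233597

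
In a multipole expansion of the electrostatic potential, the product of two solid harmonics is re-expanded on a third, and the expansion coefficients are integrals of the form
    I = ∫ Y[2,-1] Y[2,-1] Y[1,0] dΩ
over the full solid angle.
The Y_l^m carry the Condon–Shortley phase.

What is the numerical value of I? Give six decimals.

0.000000

Σmᵢ = -2 ≠ 0, so the φ-integral vanishes; I = 0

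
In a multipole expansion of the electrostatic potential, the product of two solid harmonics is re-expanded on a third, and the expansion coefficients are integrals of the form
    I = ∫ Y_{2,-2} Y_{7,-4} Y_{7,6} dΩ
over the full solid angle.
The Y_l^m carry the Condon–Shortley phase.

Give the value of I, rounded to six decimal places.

Checks pass: Σm=0; 16 even; l₃=7∈[5,9].
(2·2+1)(2·7+1)(2·7+1) = 1125
Δ: 2! 2! 12! / 17! → 1/185640
sum: t=0:+1/2419200 t=1:−1/518400 t=2:+1/2419200 = -1/907200
3j²(2 7 7; 0 0 0) = Δ·Π!·Σ² = 56/3315  (sign +1)
sum: t=2:+1/159667200 = 1/159667200
3j²(2 7 7; -2 -4 6) = Δ·Π!·Σ² = 9/1190  (sign -1)
combine: 4πI² = 1125·56/3315·9/1190 = 540/3757
take √, sign -1: I = -0.10694768

-0.106948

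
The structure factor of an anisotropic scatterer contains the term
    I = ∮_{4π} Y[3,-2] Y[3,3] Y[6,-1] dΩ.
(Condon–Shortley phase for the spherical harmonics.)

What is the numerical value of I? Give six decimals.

-0.031364

Rules hold: Σm=0, L=12 even, 0≤6≤6.
N = 7·7·13 = 637
Δ = 0!·6!·6!/13! = 1/12012
Racah Σ t=0..0: t=0:+1/1296 = 1/1296
⇒ 3j(3 3 6; 0 0 0)² = 100/3003, sgn +1
Racah Σ t=0..0: t=0:+1/86400 = 1/86400
⇒ 3j(3 3 6; -2 3 -1)² = 1/1716, sgn -1
4πI² = N·(3j₀)²·(3jₘ)² = 175/14157
I = -1·√(0.0123614/4π) = -0.03136379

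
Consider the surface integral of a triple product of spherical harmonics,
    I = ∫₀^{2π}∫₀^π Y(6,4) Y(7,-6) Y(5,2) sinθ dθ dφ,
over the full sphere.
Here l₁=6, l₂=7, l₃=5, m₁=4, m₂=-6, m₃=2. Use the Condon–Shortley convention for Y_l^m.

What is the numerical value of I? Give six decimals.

0.020011

Checks pass: Σm=0; 18 even; l₃=5∈[1,13].
(2·6+1)(2·7+1)(2·5+1) = 2145
Δ: 8! 4! 6! / 19! → 1/174594420
sum: t=2:+1/4147200 t=3:−1/207360 t=4:+1/82944 t=5:−1/207360 t=6:+1/4147200 = 1/345600
3j²(6 7 5; 0 0 0) = Δ·Π!·Σ² = 420/46189  (sign -1)
sum: t=0:+1/19353600 t=1:−1/21772800 = 1/174182400
3j²(6 7 5; 4 -6 2) = Δ·Π!·Σ² = 1/3876  (sign -1)
combine: 4πI² = 2145·420/46189·1/3876 = 525/104329
take √, sign +1: I = 0.02001116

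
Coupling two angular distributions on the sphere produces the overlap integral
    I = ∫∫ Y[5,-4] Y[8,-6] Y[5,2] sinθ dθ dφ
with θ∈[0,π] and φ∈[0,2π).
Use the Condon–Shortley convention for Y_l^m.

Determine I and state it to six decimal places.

0.000000

-4 − 6 + 2 = -8 ≠ 0: azimuthal integral kills it; I = 0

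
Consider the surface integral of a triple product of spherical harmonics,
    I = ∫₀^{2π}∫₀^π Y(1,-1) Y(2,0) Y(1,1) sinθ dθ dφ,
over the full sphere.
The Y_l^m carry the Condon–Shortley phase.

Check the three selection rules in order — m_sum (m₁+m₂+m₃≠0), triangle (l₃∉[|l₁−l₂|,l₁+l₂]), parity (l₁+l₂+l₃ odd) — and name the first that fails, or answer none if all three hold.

m₁+m₂+m₃ = -1 + 0 + 1 = 0  ✓
triangle: |1−2|=1 ≤ l₃=1 ≤ 1+2=3  ✓
parity: l₁+l₂+l₃ = 4 is even  ✓

none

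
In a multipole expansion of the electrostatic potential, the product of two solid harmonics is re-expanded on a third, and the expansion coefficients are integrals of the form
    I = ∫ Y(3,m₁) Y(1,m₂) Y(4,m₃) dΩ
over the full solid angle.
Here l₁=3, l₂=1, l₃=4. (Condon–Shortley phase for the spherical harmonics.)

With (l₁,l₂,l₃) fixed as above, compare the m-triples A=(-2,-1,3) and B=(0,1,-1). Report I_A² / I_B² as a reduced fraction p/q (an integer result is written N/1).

l's match ⇒ only the (l;m) 3-j factors differ between A and B.
A: triangle coeff Δ(3,1,4) = 1/252; Σ_t [0,0]: t=0:+1/240 = 1/240; (3j)²=1/12 [(3 1 4; -2 -1 3)], sign=-1
B: triangle coeff Δ(3,1,4) = 1/252; Σ_t [0,0]: t=0:+1/72 = 1/72; (3j)²=5/126 [(3 1 4; 0 1 -1)], sign=-1
I_A²/I_B² = (1/12)/(5/126) = 21/10

21/10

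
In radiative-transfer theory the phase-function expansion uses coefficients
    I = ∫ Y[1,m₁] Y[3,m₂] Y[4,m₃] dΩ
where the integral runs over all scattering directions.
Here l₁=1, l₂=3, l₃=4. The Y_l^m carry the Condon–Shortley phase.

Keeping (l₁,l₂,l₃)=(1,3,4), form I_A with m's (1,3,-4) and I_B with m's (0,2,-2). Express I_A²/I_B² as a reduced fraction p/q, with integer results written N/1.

l's match ⇒ only the (l;m) 3-j factors differ between A and B.
A: triangle coeff Δ(1,3,4) = 1/252; Σ_t [0,0]: t=0:+1/1440 = 1/1440; (3j)²=1/9 [(1 3 4; 1 3 -4)], sign=+1
B: triangle coeff Δ(1,3,4) = 1/252; Σ_t [0,0]: t=0:+1/120 = 1/120; (3j)²=1/21 [(1 3 4; 0 2 -2)], sign=+1
I_A²/I_B² = (1/9)/(1/21) = 7/3

7/3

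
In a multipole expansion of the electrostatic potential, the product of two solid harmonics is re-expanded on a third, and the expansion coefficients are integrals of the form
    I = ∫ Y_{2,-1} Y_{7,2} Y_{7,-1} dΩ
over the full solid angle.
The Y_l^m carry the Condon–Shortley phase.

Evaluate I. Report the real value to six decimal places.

0.077064

Rules hold: Σm=0, L=16 even, 5≤7≤9.
N = 5·15·15 = 1125
Δ = 2!·2!·12!/17! = 1/185640
Racah Σ t=0..2: t=0:+1/2419200 t=1:−1/518400 t=2:+1/2419200 = -1/907200
⇒ 3j(2 7 7; 0 0 0)² = 56/3315, sgn +1
Racah Σ t=1..2: t=1:−1/1935360 t=2:+1/1209600 = 1/3225600
⇒ 3j(2 7 7; -1 2 -1)² = 243/61880, sgn +1
4πI² = N·(3j₀)²·(3jₘ)² = 3645/48841
I = +1·√(0.0746299/4π) = 0.07706400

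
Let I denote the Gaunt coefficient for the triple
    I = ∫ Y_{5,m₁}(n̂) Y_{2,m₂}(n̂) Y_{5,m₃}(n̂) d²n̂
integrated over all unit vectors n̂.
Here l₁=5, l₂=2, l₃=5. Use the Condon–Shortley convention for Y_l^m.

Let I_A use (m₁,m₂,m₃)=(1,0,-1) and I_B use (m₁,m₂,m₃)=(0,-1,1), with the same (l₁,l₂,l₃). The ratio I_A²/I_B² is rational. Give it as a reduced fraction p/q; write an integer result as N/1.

Same 5,2,5: normalisation and zero-m 3j drop out of the ratio.
A: Δ: 2! 8! 2! / 13! → 1/38610; sum: t=0:+1/2304 t=1:−1/720 t=2:+1/5760 = -1/1280; 3j²(5 2 5; 1 0 -1) = Δ·Π!·Σ² = 27/1430  (sign -1)
B: Δ: 2! 8! 2! / 13! → 1/38610; sum: t=0:+1/1440 t=1:−1/1152 = -1/5760; 3j²(5 2 5; 0 -1 1) = Δ·Π!·Σ² = 1/858  (sign -1)
I_A²/I_B² = (27/1430)/(1/858) = 81/5

81/5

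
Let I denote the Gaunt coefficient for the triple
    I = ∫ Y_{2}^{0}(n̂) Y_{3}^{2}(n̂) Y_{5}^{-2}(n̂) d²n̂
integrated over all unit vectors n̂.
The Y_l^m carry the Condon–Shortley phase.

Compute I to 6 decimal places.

0.190188

Checks pass: Σm=0; 10 even; l₃=5∈[1,5].
(2·2+1)(2·3+1)(2·5+1) = 385
Δ: 0! 4! 6! / 11! → 1/2310
sum: t=0:+1/144 = 1/144
3j²(2 3 5; 0 0 0) = Δ·Π!·Σ² = 10/231  (sign -1)
sum: t=0:+1/480 = 1/480
3j²(2 3 5; 0 2 -2) = Δ·Π!·Σ² = 3/110  (sign -1)
combine: 4πI² = 385·10/231·3/110 = 5/11
take √, sign +1: I = 0.19018827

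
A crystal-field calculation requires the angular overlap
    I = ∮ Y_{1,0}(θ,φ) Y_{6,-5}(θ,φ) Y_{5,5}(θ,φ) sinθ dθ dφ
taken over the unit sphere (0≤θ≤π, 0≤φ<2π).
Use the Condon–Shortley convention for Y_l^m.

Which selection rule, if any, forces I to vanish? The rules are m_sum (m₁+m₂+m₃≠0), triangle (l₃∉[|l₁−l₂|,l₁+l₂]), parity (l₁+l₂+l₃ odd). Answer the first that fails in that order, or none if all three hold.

Σmᵢ = 0  ✓
l₃∈[|l₁−l₂|,l₁+l₂]=[5,7], have l₃=5  ✓
Σlᵢ = 12 ⇒ even  ✓

none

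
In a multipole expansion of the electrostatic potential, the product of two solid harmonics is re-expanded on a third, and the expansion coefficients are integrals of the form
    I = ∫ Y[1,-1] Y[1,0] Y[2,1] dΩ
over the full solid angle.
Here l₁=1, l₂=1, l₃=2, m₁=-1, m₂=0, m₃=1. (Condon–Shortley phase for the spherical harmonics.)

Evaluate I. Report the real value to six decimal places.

Rules hold: Σm=0, L=4 even, 0≤2≤2.
N = 3·3·5 = 45
Δ = 0!·2!·2!/5! = 1/30
Racah Σ t=0..0: t=0:+1/1 = 1/1
⇒ 3j(1 1 2; 0 0 0)² = 2/15, sgn +1
Racah Σ t=0..0: t=0:+1/2 = 1/2
⇒ 3j(1 1 2; -1 0 1)² = 1/10, sgn -1
4πI² = N·(3j₀)²·(3jₘ)² = 3/5
I = -1·√(0.6/4π) = -0.21850969

-0.218510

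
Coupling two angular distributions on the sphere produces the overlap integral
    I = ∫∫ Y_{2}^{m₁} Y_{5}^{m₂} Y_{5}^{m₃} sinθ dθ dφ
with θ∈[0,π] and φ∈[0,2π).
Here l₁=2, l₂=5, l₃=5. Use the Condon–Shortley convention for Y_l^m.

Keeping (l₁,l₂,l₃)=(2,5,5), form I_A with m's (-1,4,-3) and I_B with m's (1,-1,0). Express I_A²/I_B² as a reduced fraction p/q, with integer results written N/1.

Same 2,5,5: normalisation and zero-m 3j drop out of the ratio.
A: Δ: 2! 2! 8! / 13! → 1/38610; sum: t=1:−1/80640 t=2:+1/10080 = 1/11520; 3j²(2 5 5; -1 4 -3) = Δ·Π!·Σ² = 49/1430  (sign +1)
B: Δ: 2! 2! 8! / 13! → 1/38610; sum: t=0:+1/1152 t=1:−1/1440 = 1/5760; 3j²(2 5 5; 1 -1 0) = Δ·Π!·Σ² = 1/858  (sign -1)
I_A²/I_B² = (49/1430)/(1/858) = 147/5

147/5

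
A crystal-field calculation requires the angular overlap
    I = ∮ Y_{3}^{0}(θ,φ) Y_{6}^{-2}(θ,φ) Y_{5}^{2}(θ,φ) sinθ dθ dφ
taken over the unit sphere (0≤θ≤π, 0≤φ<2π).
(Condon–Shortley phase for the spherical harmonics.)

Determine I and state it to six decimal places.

m-sum 0 ✓  L=14 even ✓  3≤5≤9 ✓
Π(2lᵢ+1) = 7×13×11 = 1001
triangle coeff Δ(3,6,5) = 1/675675
Σ_t [1,3]: t=1:−1/8640 t=2:+1/2304 t=3:−1/8640 = 7/34560
(3j)²=7/429 [(3 6 5; 0 0 0)], sign=-1
Σ_t [1,3]: t=1:−1/8640 t=2:+1/5760 t=3:−1/60480 = 1/24192
(3j)²=8/3003 [(3 6 5; 0 -2 2)], sign=-1
⇒ 4πI² = 56/1287
I = (+1)√(56/1287/(4π)) = 0.05884368

0.058844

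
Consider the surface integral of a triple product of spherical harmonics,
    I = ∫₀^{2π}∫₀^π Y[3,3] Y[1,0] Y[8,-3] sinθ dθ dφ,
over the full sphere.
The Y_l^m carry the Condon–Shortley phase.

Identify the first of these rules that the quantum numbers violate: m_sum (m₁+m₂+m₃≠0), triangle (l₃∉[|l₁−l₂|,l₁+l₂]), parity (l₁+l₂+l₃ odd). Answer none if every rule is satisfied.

m₁+m₂+m₃ = 3 + 0 − 3 = 0  ✓
triangle: |3−1|=2 ≤ l₃=8 ≤ 3+1=4  ✗
parity: l₁+l₂+l₃ = 12 is even

triangle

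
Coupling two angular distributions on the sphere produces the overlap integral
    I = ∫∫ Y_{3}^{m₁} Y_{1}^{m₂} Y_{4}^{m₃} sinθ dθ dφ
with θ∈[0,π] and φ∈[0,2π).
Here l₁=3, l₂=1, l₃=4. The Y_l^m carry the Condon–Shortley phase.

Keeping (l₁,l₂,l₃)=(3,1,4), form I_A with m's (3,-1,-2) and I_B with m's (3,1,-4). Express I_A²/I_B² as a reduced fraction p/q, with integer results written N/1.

1/28

Same 3,1,4: normalisation and zero-m 3j drop out of the ratio.
A: Δ: 0! 6! 2! / 9! → 1/252; sum: t=0:+1/1440 = 1/1440; 3j²(3 1 4; 3 -1 -2) = Δ·Π!·Σ² = 1/252  (sign +1)
B: Δ: 0! 6! 2! / 9! → 1/252; sum: t=0:+1/1440 = 1/1440; 3j²(3 1 4; 3 1 -4) = Δ·Π!·Σ² = 1/9  (sign +1)
I_A²/I_B² = (1/252)/(1/9) = 1/28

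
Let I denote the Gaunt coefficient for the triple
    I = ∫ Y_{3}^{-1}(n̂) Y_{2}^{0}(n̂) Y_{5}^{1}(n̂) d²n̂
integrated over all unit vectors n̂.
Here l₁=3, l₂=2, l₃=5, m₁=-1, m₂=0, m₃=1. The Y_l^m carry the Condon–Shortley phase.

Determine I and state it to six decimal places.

Rules hold: Σm=0, L=10 even, 1≤5≤5.
N = 7·5·11 = 385
Δ = 0!·6!·4!/11! = 1/2310
Racah Σ t=0..0: t=0:+1/144 = 1/144
⇒ 3j(3 2 5; 0 0 0)² = 10/231, sgn -1
Racah Σ t=0..0: t=0:+1/192 = 1/192
⇒ 3j(3 2 5; -1 0 1)² = 3/77, sgn +1
4πI² = N·(3j₀)²·(3jₘ)² = 50/77
I = -1·√(0.649351/4π) = -0.22731846

-0.227318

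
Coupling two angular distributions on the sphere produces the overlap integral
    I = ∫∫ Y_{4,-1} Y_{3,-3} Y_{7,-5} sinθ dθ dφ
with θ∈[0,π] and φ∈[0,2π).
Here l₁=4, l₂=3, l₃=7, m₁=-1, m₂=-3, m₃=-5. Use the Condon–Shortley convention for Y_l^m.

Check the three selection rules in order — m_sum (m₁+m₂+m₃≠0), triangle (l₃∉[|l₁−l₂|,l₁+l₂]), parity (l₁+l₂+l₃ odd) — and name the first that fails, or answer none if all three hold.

m_sum

Σmᵢ = -9  ✗
l₃∈[|l₁−l₂|,l₁+l₂]=[1,7], have l₃=7
Σlᵢ = 14 ⇒ even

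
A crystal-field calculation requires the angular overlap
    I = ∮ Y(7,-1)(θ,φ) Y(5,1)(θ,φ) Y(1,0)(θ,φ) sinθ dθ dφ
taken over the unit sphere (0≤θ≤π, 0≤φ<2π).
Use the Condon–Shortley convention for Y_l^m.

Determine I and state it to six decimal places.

l₃=1 ∉ [2,12] — triangle fails ⇒ I = 0

0.000000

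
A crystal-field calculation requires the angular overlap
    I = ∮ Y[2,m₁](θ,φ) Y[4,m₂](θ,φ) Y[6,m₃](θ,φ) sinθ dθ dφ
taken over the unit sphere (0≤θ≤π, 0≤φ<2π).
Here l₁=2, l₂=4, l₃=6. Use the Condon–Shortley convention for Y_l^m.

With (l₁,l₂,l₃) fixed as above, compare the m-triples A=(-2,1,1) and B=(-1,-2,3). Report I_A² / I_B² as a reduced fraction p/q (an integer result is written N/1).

Same 2,4,6: normalisation and zero-m 3j drop out of the ratio.
A: Δ: 0! 4! 8! / 13! → 1/6435; sum: t=0:+1/17280 = 1/17280; 3j²(2 4 6; -2 1 1) = Δ·Π!·Σ² = 7/1287  (sign -1)
B: Δ: 0! 4! 8! / 13! → 1/6435; sum: t=0:+1/8640 = 1/8640; 3j²(2 4 6; -1 -2 3) = Δ·Π!·Σ² = 28/715  (sign -1)
I_A²/I_B² = (7/1287)/(28/715) = 5/36

5/36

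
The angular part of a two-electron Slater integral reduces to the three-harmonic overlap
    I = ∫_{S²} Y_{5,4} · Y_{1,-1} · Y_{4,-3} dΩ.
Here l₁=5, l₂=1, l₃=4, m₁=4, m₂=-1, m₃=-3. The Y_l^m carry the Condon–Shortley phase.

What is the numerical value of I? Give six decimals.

0.294638

Checks pass: Σm=0; 10 even; l₃=4∈[4,6].
(2·5+1)(2·1+1)(2·4+1) = 297
Δ: 2! 8! 0! / 11! → 1/495
sum: t=1:−1/576 = -1/576
3j²(5 1 4; 0 0 0) = Δ·Π!·Σ² = 5/99  (sign -1)
sum: t=0:+1/10080 = 1/10080
3j²(5 1 4; 4 -1 -3) = Δ·Π!·Σ² = 4/55  (sign -1)
combine: 4πI² = 297·5/99·4/55 = 12/11
take √, sign +1: I = 0.29463840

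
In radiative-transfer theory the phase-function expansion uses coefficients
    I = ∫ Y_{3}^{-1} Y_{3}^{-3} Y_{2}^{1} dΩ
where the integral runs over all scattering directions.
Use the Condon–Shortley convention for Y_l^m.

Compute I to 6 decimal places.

0.000000

-1 − 3 + 1 = -3 ≠ 0: azimuthal integral kills it; I = 0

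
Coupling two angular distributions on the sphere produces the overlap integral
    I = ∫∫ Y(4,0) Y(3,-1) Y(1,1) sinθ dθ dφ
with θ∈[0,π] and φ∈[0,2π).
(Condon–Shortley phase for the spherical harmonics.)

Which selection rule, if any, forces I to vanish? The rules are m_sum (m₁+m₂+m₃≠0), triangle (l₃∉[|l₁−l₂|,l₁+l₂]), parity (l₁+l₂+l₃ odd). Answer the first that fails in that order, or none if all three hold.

azimuthal sum: 0 − 1 + 1 = 0  ✓
1 ≤ 1 ≤ 7 (triangle on l)  ✓
L = 4 + 3 + 1 = 8 (even)  ✓

none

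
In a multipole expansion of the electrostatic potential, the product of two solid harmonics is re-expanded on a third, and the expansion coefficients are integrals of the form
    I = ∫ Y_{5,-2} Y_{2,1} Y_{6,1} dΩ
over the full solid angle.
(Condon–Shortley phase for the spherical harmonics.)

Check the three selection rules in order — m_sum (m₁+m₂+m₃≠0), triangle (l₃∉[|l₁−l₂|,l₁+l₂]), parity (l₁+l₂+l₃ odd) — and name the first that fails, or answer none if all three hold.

parity

Σmᵢ = 0  ✓
l₃∈[|l₁−l₂|,l₁+l₂]=[3,7], have l₃=6  ✓
Σlᵢ = 13 ⇒ odd  ✗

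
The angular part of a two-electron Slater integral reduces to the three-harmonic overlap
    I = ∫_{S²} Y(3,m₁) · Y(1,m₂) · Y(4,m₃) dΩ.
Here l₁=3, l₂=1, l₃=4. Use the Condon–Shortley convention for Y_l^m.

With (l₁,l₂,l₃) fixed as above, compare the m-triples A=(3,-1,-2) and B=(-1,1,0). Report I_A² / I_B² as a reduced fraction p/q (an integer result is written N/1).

1/6

Shared (l₁,l₂,l₃)=(3,1,4): N and (l;000)² cancel in I_A²/I_B².
A: Δ = 0!·6!·2!/9! = 1/252; Racah Σ t=0..0: t=0:+1/1440 = 1/1440; ⇒ 3j(3 1 4; 3 -1 -2)² = 1/252, sgn +1
B: Δ = 0!·6!·2!/9! = 1/252; Racah Σ t=0..0: t=0:+1/96 = 1/96; ⇒ 3j(3 1 4; -1 1 0)² = 1/42, sgn +1
I_A²/I_B² = (1/252)/(1/42) = 1/6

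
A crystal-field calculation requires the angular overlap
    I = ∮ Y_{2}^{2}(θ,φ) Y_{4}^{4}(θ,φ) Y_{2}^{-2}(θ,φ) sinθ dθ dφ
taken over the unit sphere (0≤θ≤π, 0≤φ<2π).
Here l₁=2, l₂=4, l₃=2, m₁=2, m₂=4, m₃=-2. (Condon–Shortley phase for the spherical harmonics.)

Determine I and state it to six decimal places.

m-sum = 2 + 4 − 2 = 4 ≠ 0 ⇒ I = 0

0.000000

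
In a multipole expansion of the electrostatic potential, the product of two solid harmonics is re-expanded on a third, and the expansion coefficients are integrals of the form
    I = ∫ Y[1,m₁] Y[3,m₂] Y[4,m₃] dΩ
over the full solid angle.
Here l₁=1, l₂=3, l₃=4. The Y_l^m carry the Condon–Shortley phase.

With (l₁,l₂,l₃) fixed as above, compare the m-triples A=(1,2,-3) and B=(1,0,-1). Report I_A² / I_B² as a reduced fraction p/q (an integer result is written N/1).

Shared (l₁,l₂,l₃)=(1,3,4): N and (l;000)² cancel in I_A²/I_B².
A: Δ = 0!·2!·6!/9! = 1/252; Racah Σ t=0..0: t=0:+1/240 = 1/240; ⇒ 3j(1 3 4; 1 2 -3)² = 1/12, sgn -1
B: Δ = 0!·2!·6!/9! = 1/252; Racah Σ t=0..0: t=0:+1/72 = 1/72; ⇒ 3j(1 3 4; 1 0 -1)² = 5/126, sgn -1
I_A²/I_B² = (1/12)/(5/126) = 21/10

21/10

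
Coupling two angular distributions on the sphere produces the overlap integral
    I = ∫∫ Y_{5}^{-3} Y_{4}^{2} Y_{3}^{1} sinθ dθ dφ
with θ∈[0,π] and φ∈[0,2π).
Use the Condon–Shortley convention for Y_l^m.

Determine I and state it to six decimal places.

-0.144236

Rules hold: Σm=0, L=12 even, 1≤3≤9.
N = 11·9·7 = 693
Δ = 6!·4!·2!/13! = 1/180180
Racah Σ t=2..4: t=2:+1/576 t=3:−1/144 t=4:+1/576 = -1/288
⇒ 3j(5 4 3; 0 0 0)² = 20/1001, sgn +1
Racah Σ t=4..6: t=4:+1/2304 t=5:−1/720 t=6:+1/5760 = -1/1280
⇒ 3j(5 4 3; -3 2 1)² = 27/1430, sgn -1
4πI² = N·(3j₀)²·(3jₘ)² = 486/1859
I = -1·√(0.261431/4π) = -0.14423595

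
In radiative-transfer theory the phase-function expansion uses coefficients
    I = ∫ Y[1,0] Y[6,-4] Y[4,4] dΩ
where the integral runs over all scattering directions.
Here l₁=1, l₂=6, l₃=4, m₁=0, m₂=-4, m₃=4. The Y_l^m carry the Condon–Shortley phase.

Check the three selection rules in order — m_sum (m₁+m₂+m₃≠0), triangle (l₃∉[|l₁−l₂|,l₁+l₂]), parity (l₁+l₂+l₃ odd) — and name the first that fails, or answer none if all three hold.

triangle

Σmᵢ = 0  ✓
l₃∈[|l₁−l₂|,l₁+l₂]=[5,7], have l₃=4  ✗
Σlᵢ = 11 ⇒ odd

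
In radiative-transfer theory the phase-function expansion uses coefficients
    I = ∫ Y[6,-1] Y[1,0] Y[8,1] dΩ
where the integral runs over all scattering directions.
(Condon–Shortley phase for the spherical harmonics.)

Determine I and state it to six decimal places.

triangle: need 5≤l₃≤7, have 8; I=0

0.000000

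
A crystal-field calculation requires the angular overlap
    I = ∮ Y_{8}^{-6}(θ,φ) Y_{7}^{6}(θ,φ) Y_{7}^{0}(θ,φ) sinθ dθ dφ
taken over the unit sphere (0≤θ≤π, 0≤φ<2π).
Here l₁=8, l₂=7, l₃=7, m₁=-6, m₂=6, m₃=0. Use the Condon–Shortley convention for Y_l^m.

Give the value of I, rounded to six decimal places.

m-sum 0 ✓  L=22 even ✓  1≤7≤15 ✓
Π(2lᵢ+1) = 17×15×15 = 3825
triangle coeff Δ(8,7,7) = 1/22086194130
Σ_t [1,7]: t=1:−1/18289152000 t=2:+1/248832000 t=3:−1/24883200 t=4:+1/11943936 t=5:−1/24883200 t=6:+1/248832000 t=7:−1/18289152000 = 11/975421440
(3j)²=1750/289731 [(8 7 7; 0 0 0)], sign=-1
Σ_t [7,8]: t=7:−1/18289152000 t=8:+1/6967296000 = 13/146313216000
(3j)²=2197/222870 [(8 7 7; -6 6 0)], sign=-1
⇒ 4πI² = 739375/3246473
I = (+1)√(739375/3246473/(4π)) = 0.13462371

0.134624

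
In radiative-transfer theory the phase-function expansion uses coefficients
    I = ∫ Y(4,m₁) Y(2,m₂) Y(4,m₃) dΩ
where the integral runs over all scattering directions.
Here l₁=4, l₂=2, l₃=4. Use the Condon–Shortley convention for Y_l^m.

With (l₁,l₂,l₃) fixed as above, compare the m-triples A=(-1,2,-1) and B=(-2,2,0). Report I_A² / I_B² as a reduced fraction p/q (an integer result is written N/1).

10/9

Shared (l₁,l₂,l₃)=(4,2,4): N and (l;000)² cancel in I_A²/I_B².
A: Δ = 2!·6!·2!/11! = 1/13860; Racah Σ t=2..2: t=2:+1/144 = 1/144; ⇒ 3j(4 2 4; -1 2 -1)² = 10/231, sgn -1
B: Δ = 2!·6!·2!/11! = 1/13860; Racah Σ t=2..2: t=2:+1/192 = 1/192; ⇒ 3j(4 2 4; -2 2 0)² = 3/77, sgn +1
I_A²/I_B² = (10/231)/(3/77) = 10/9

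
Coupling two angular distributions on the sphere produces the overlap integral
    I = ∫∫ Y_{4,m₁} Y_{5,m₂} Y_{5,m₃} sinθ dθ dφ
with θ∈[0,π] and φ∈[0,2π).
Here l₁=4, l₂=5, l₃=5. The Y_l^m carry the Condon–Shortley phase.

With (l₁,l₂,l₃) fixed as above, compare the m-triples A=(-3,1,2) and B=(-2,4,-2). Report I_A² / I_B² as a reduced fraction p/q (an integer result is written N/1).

1/6

Shared (l₁,l₂,l₃)=(4,5,5): N and (l;000)² cancel in I_A²/I_B².
A: Δ = 4!·4!·6!/15! = 1/3153150; Racah Σ t=3..4: t=3:−1/5184 t=4:+1/6912 = -1/20736; ⇒ 3j(4 5 5; -3 1 2)² = 5/2574, sgn +1
B: Δ = 4!·4!·6!/15! = 1/3153150; Racah Σ t=3..4: t=3:−1/25920 t=4:+1/11520 = 1/20736; ⇒ 3j(4 5 5; -2 4 -2)² = 5/429, sgn -1
I_A²/I_B² = (5/2574)/(5/429) = 1/6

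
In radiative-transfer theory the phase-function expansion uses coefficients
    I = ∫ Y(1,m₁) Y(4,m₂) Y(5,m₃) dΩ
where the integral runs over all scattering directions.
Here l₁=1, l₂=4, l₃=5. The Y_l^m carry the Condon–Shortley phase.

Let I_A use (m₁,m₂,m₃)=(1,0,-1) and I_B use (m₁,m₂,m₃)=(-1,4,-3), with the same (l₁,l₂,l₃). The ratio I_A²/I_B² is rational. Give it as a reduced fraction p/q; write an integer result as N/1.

Same 1,4,5: normalisation and zero-m 3j drop out of the ratio.
A: Δ: 0! 2! 8! / 11! → 1/495; sum: t=0:+1/1152 = 1/1152; 3j²(1 4 5; 1 0 -1) = Δ·Π!·Σ² = 1/33  (sign +1)
B: Δ: 0! 2! 8! / 11! → 1/495; sum: t=0:+1/80640 = 1/80640; 3j²(1 4 5; -1 4 -3) = Δ·Π!·Σ² = 1/495  (sign +1)
I_A²/I_B² = (1/33)/(1/495) = 15/1

15/1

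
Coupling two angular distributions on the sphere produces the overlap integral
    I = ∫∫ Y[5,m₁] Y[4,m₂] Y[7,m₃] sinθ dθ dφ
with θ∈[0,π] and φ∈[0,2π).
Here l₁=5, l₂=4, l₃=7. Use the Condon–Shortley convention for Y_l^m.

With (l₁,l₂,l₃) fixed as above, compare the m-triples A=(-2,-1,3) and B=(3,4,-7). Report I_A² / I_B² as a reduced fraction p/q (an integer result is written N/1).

5547/7007

Shared (l₁,l₂,l₃)=(5,4,7): N and (l;000)² cancel in I_A²/I_B².
A: Δ = 2!·8!·6!/17! = 1/6126120; Racah Σ t=0..2: t=0:+1/362880 t=1:−1/69120 t=2:+1/172800 = -43/7257600; ⇒ 3j(5 4 7; -2 -1 3)² = 1849/170170, sgn -1
B: Δ = 2!·8!·6!/17! = 1/6126120; Racah Σ t=2..2: t=2:+1/58060800 = 1/58060800; ⇒ 3j(5 4 7; 3 4 -7)² = 7/510, sgn +1
I_A²/I_B² = (1849/170170)/(7/510) = 5547/7007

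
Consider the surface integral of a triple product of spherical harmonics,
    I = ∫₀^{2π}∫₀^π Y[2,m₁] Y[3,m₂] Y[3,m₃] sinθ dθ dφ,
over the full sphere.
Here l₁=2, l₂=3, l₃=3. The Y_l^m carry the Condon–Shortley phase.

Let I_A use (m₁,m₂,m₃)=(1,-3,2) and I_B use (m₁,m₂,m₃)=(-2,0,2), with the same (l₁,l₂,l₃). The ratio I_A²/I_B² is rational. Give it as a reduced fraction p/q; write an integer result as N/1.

l's match ⇒ only the (l;m) 3-j factors differ between A and B.
A: triangle coeff Δ(2,3,3) = 1/3780; Σ_t [0,0]: t=0:+1/48 = 1/48; (3j)²=5/84 [(2 3 3; 1 -3 2)], sign=-1
B: triangle coeff Δ(2,3,3) = 1/3780; Σ_t [2,2]: t=2:+1/24 = 1/24; (3j)²=1/21 [(2 3 3; -2 0 2)], sign=-1
I_A²/I_B² = (5/84)/(1/21) = 5/4

5/4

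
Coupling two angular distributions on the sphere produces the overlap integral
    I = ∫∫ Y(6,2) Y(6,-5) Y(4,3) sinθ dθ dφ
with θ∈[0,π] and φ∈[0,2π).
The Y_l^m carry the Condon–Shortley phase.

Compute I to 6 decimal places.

m-sum 0 ✓  L=16 even ✓  0≤4≤12 ✓
Π(2lᵢ+1) = 13×13×9 = 1521
triangle coeff Δ(6,6,4) = 1/15315300
Σ_t [2,6]: t=2:+1/829440 t=3:−1/25920 t=4:+1/9216 t=5:−1/25920 t=6:+1/829440 = 7/207360
(3j)²=28/2431 [(6 6 4; 0 0 0)], sign=+1
Σ_t [0,1]: t=0:+1/5806080 t=1:−1/725760 = -1/829440
(3j)²=49/2652 [(6 6 4; 2 -5 3)], sign=+1
⇒ 4πI² = 1029/3179
I = (+1)√(1029/3179/(4π)) = 0.16049352

0.160494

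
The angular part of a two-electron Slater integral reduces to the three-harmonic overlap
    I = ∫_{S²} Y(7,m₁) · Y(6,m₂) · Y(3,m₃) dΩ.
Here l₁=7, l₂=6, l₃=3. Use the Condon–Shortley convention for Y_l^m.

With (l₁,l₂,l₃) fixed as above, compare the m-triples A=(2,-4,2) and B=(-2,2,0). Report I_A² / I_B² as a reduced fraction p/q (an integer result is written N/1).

1600/441

Same 7,6,3: normalisation and zero-m 3j drop out of the ratio.
A: Δ: 10! 4! 2! / 17! → 1/2042040; sum: t=1:−1/8709120 t=2:+1/967680 = 1/1088640; 3j²(7 6 3; 2 -4 2) = Δ·Π!·Σ² = 800/51051  (sign -1)
B: Δ: 10! 4! 2! / 17! → 1/2042040; sum: t=6:+1/207360 t=7:−1/120960 t=8:+1/967680 = -1/414720; 3j²(7 6 3; -2 2 0) = Δ·Π!·Σ² = 21/4862  (sign +1)
I_A²/I_B² = (800/51051)/(21/4862) = 1600/441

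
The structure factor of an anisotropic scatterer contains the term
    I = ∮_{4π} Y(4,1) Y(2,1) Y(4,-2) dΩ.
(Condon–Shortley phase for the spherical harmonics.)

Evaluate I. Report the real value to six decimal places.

0.127700

m-sum 0 ✓  L=10 even ✓  2≤4≤6 ✓
Π(2lᵢ+1) = 9×5×9 = 405
triangle coeff Δ(4,2,4) = 1/13860
Σ_t [0,2]: t=0:+1/192 t=1:−1/36 t=2:+1/192 = -5/288
(3j)²=20/693 [(4 2 4; 0 0 0)], sign=-1
Σ_t [1,2]: t=1:−1/96 t=2:+1/240 = -1/160
(3j)²=27/1540 [(4 2 4; 1 1 -2)], sign=-1
⇒ 4πI² = 1215/5929
I = (+1)√(1215/5929/(4π)) = 0.12770047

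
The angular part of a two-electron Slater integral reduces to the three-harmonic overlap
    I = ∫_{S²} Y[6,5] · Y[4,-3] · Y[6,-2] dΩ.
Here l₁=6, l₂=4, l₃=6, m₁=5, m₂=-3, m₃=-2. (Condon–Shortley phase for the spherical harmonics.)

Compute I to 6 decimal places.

0.160494

Checks pass: Σm=0; 16 even; l₃=6∈[2,10].
(2·6+1)(2·4+1)(2·6+1) = 1521
Δ: 4! 8! 4! / 17! → 1/15315300
sum: t=0:+1/829440 t=1:−1/25920 t=2:+1/9216 t=3:−1/25920 t=4:+1/829440 = 7/207360
3j²(6 4 6; 0 0 0) = Δ·Π!·Σ² = 28/2431  (sign +1)
sum: t=0:+1/725760 t=1:−1/5806080 = 1/829440
3j²(6 4 6; 5 -3 -2) = Δ·Π!·Σ² = 49/2652  (sign +1)
combine: 4πI² = 1521·28/2431·49/2652 = 1029/3179
take √, sign +1: I = 0.16049352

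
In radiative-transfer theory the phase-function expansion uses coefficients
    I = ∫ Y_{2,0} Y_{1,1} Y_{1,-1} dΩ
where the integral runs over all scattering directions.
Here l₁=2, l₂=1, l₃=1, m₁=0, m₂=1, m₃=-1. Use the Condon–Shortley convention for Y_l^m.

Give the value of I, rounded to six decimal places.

Rules hold: Σm=0, L=4 even, 1≤1≤3.
N = 5·3·3 = 45
Δ = 2!·2!·0!/5! = 1/30
Racah Σ t=1..1: t=1:−1/1 = -1/1
⇒ 3j(2 1 1; 0 0 0)² = 2/15, sgn +1
Racah Σ t=2..2: t=2:+1/4 = 1/4
⇒ 3j(2 1 1; 0 1 -1)² = 1/30, sgn +1
4πI² = N·(3j₀)²·(3jₘ)² = 1/5
I = +1·√(0.2/4π) = 0.12615663

0.126157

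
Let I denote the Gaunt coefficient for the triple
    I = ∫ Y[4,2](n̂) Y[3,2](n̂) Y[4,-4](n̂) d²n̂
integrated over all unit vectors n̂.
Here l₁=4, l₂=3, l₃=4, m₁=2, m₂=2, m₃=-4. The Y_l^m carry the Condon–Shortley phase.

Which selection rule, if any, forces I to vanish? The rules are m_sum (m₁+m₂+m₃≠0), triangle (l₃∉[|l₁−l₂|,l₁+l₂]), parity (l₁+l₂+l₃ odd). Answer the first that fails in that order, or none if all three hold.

m₁+m₂+m₃ = 2 + 2 − 4 = 0  ✓
triangle: |4−3|=1 ≤ l₃=4 ≤ 4+3=7  ✓
parity: l₁+l₂+l₃ = 11 is odd  ✗

parity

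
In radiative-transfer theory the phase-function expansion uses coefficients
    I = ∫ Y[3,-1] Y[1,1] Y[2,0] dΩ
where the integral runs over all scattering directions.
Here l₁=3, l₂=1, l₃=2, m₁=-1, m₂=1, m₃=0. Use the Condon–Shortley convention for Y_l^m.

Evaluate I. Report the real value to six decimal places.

-0.202301

Rules hold: Σm=0, L=6 even, 2≤2≤4.
N = 7·3·5 = 105
Δ = 2!·4!·0!/7! = 1/105
Racah Σ t=1..1: t=1:−1/4 = -1/4
⇒ 3j(3 1 2; 0 0 0)² = 3/35, sgn -1
Racah Σ t=2..2: t=2:+1/8 = 1/8
⇒ 3j(3 1 2; -1 1 0)² = 2/35, sgn +1
4πI² = N·(3j₀)²·(3jₘ)² = 18/35
I = -1·√(0.514286/4π) = -0.20230066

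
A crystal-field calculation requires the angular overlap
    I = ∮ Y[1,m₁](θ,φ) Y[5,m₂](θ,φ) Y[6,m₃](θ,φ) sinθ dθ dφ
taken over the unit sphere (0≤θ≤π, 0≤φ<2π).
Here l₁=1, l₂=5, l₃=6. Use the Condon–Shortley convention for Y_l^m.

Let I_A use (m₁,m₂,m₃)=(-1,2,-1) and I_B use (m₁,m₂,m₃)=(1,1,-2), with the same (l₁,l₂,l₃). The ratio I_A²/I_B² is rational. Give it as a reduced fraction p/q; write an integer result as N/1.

Same 1,5,6: normalisation and zero-m 3j drop out of the ratio.
A: Δ: 0! 2! 10! / 13! → 1/858; sum: t=0:+1/60480 = 1/60480; 3j²(1 5 6; -1 2 -1) = Δ·Π!·Σ² = 5/429  (sign -1)
B: Δ: 0! 2! 10! / 13! → 1/858; sum: t=0:+1/34560 = 1/34560; 3j²(1 5 6; 1 1 -2) = Δ·Π!·Σ² = 14/429  (sign +1)
I_A²/I_B² = (5/429)/(14/429) = 5/14

5/14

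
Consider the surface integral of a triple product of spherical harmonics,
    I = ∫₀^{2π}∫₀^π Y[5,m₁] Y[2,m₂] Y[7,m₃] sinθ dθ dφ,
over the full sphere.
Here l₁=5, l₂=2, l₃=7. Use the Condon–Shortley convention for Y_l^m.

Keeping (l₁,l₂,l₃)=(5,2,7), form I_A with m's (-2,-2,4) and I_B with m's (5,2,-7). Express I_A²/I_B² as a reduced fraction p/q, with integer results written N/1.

Shared (l₁,l₂,l₃)=(5,2,7): N and (l;000)² cancel in I_A²/I_B².
A: Δ = 0!·10!·4!/15! = 1/15015; Racah Σ t=0..0: t=0:+1/725760 = 1/725760; ⇒ 3j(5 2 7; -2 -2 4)² = 2/91, sgn -1
B: Δ = 0!·10!·4!/15! = 1/15015; Racah Σ t=0..0: t=0:+1/87091200 = 1/87091200; ⇒ 3j(5 2 7; 5 2 -7)² = 1/15, sgn +1
I_A²/I_B² = (2/91)/(1/15) = 30/91

30/91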